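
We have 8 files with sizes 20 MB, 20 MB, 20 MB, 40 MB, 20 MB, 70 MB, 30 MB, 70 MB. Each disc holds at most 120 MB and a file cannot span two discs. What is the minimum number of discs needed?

3

Total = 70 + 70 + 40 + 30 + 20 + 20 + 20 + 20 = 290 MB.
Lower bound: ⌈290/120⌉ = 3 discs.
A packing using 3 discs:
  disc 1: 70 + 40 = 110
  disc 2: 70 + 30 + 20 = 120
  disc 3: 20 + 20 + 20 = 60
This matches the lower bound, so 3 is optimal.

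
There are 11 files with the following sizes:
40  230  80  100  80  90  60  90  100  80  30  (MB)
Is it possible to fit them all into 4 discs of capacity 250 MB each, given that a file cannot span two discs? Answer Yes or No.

Yes

A valid assignment using 4 discs:
  disc 1: 230 = 230
  disc 2: 100 + 90 + 60 = 250
  disc 3: 100 + 80 + 40 + 30 = 250
  disc 4: 90 + 80 + 80 = 250
Every load is within 250 MB, so 4 discs suffice.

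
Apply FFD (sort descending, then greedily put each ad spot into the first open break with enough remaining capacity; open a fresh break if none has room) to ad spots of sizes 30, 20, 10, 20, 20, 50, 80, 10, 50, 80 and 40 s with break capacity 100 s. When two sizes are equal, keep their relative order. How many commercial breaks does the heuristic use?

Sorted descending: 80, 80, 50, 50, 40, 30, 20, 20, 20, 10, 10.
  80 → break 1 (new)  [load 80/100]
  80 → break 2 (new)  [load 80/100]
  50 → break 3 (new)  [load 50/100]
  50 → break 3  [load 100/100]
  40 → break 4 (new)  [load 40/100]
  30 → break 4  [load 70/100]
  20 → break 1  [load 100/100]
  20 → break 2  [load 100/100]
  20 → break 4  [load 90/100]
  10 → break 4  [load 100/100]
  10 → break 5 (new)  [load 10/100]
5 commercial breaks opened.

5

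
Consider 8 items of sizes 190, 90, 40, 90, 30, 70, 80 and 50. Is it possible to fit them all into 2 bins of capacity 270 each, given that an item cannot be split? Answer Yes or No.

No

Total = 640; ⌈640/270⌉ = 3.
At least 3 bins are required, but only 2 are allowed.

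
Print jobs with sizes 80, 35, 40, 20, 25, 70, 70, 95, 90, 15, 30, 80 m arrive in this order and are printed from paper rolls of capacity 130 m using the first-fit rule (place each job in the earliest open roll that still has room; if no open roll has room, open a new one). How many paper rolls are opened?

  80 → roll 1 (new)  [load 80/130]
  35 → roll 1  [load 115/130]
  40 → roll 2 (new)  [load 40/130]
  20 → roll 2  [load 60/130]
  25 → roll 2  [load 85/130]
  70 → roll 3 (new)  [load 70/130]
  70 → roll 4 (new)  [load 70/130]
  95 → roll 5 (new)  [load 95/130]
  90 → roll 6 (new)  [load 90/130]
  15 → roll 1  [load 130/130]
  30 → roll 2  [load 115/130]
  80 → roll 7 (new)  [load 80/130]
7 paper rolls opened.

7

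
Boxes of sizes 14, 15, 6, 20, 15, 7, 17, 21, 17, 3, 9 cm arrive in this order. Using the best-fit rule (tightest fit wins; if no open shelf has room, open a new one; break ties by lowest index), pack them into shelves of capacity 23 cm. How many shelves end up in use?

  14 → shelf 1 (new)  [load 14/23]
  15 → shelf 2 (new)  [load 15/23]
  6 → shelf 2  [load 21/23]
  20 → shelf 3 (new)  [load 20/23]
  15 → shelf 4 (new)  [load 15/23]
  7 → shelf 4  [load 22/23]
  17 → shelf 5 (new)  [load 17/23]
  21 → shelf 6 (new)  [load 21/23]
  17 → shelf 7 (new)  [load 17/23]
  3 → shelf 3  [load 23/23]
  9 → shelf 1  [load 23/23]
7 shelves opened.

7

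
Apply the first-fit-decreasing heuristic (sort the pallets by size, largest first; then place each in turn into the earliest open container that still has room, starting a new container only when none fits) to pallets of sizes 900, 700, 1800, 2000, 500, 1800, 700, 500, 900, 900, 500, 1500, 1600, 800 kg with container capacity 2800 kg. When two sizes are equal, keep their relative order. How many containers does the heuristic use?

Sorted descending: 2000, 1800, 1800, 1600, 1500, 900, 900, 900, 800, 700, 700, 500, 500, 500.
  2000 → container 1 (new)  [load 2000/2800]
  1800 → container 2 (new)  [load 1800/2800]
  1800 → container 3 (new)  [load 1800/2800]
  1600 → container 4 (new)  [load 1600/2800]
  1500 → container 5 (new)  [load 1500/2800]
  900 → container 2  [load 2700/2800]
  900 → container 3  [load 2700/2800]
  900 → container 4  [load 2500/2800]
  800 → container 1  [load 2800/2800]
  700 → container 5  [load 2200/2800]
  700 → container 6 (new)  [load 700/2800]
  500 → container 5  [load 2700/2800]
  500 → container 6  [load 1200/2800]
  500 → container 6  [load 1700/2800]
6 containers opened.

6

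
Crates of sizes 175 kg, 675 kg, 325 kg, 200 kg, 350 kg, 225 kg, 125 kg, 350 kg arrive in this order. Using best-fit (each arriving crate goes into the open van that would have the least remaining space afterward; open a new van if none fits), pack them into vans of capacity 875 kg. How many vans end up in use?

3

  175 → van 1 (new)  [load 175/875]
  675 → van 1  [load 850/875]
  325 → van 2 (new)  [load 325/875]
  200 → van 2  [load 525/875]
  350 → van 2  [load 875/875]
  225 → van 3 (new)  [load 225/875]
  125 → van 3  [load 350/875]
  350 → van 3  [load 700/875]
3 vans opened.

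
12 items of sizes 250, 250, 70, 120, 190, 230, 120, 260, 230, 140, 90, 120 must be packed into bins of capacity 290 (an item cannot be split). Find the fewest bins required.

Total = 260 + 250 + 250 + 230 + 230 + 190 + 140 + 120 + 120 + 120 + 90 + 70 = 2070.
Lower bound: ⌈2070/290⌉ = 8 bins.
A packing using 9 bins:
  bin 1: 260 = 260
  bin 2: 250 = 250
  bin 3: 250 = 250
  bin 4: 230 = 230
  bin 5: 230 = 230
  bin 6: 190 + 90 = 280
  bin 7: 140 + 120 = 260
  bin 8: 120 + 120 = 240
  bin 9: 70 = 70
No arrangement into 8 bins stays within capacity, so 9 is optimal.

9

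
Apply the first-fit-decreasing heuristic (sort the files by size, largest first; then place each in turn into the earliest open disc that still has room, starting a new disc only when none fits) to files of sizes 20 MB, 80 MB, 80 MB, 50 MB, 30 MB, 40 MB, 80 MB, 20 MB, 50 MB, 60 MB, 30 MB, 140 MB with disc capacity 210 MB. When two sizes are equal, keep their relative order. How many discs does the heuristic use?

4

Sorted descending: 140, 80, 80, 80, 60, 50, 50, 40, 30, 30, 20, 20.
  140 → disc 1 (new)  [load 140/210]
  80 → disc 2 (new)  [load 80/210]
  80 → disc 2  [load 160/210]
  80 → disc 3 (new)  [load 80/210]
  60 → disc 1  [load 200/210]
  50 → disc 2  [load 210/210]
  50 → disc 3  [load 130/210]
  40 → disc 3  [load 170/210]
  30 → disc 3  [load 200/210]
  30 → disc 4 (new)  [load 30/210]
  20 → disc 4  [load 50/210]
  20 → disc 4  [load 70/210]
4 discs opened.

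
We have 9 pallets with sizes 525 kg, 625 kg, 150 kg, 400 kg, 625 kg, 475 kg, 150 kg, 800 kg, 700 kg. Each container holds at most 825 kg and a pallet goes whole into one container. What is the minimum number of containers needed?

7

Total = 800 + 700 + 625 + 625 + 525 + 475 + 400 + 150 + 150 = 4450 kg.
Lower bound: ⌈4450/825⌉ = 6 containers.
A packing using 7 containers:
  container 1: 800 = 800
  container 2: 700 = 700
  container 3: 625 + 150 = 775
  container 4: 625 + 150 = 775
  container 5: 525 = 525
  container 6: 475 = 475
  container 7: 400 = 400
No arrangement into 6 containers stays within capacity, so 7 is optimal.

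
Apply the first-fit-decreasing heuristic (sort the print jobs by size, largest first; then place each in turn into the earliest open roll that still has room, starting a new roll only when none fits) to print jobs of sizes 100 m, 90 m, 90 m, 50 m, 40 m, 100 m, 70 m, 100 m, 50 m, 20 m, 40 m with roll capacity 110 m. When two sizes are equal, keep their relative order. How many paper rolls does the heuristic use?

8

Sorted descending: 100, 100, 100, 90, 90, 70, 50, 50, 40, 40, 20.
  100 → roll 1 (new)  [load 100/110]
  100 → roll 2 (new)  [load 100/110]
  100 → roll 3 (new)  [load 100/110]
  90 → roll 4 (new)  [load 90/110]
  90 → roll 5 (new)  [load 90/110]
  70 → roll 6 (new)  [load 70/110]
  50 → roll 7 (new)  [load 50/110]
  50 → roll 7  [load 100/110]
  40 → roll 6  [load 110/110]
  40 → roll 8 (new)  [load 40/110]
  20 → roll 4  [load 110/110]
8 paper rolls opened.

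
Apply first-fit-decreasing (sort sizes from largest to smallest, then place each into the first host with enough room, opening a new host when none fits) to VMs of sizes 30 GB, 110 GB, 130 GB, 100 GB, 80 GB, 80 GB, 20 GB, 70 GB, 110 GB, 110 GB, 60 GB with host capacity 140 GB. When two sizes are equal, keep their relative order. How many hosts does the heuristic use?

8

Sorted descending: 130, 110, 110, 110, 100, 80, 80, 70, 60, 30, 20.
  130 → host 1 (new)  [load 130/140]
  110 → host 2 (new)  [load 110/140]
  110 → host 3 (new)  [load 110/140]
  110 → host 4 (new)  [load 110/140]
  100 → host 5 (new)  [load 100/140]
  80 → host 6 (new)  [load 80/140]
  80 → host 7 (new)  [load 80/140]
  70 → host 8 (new)  [load 70/140]
  60 → host 6  [load 140/140]
  30 → host 2  [load 140/140]
  20 → host 3  [load 130/140]
8 hosts opened.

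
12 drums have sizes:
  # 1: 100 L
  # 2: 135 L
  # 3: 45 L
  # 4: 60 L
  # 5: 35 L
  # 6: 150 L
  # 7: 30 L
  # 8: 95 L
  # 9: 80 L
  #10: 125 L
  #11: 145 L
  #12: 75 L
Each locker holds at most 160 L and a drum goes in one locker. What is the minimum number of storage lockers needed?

8

Total = 150 + 145 + 135 + 125 + 100 + 95 + 80 + 75 + 60 + 45 + 35 + 30 = 1075 L.
Lower bound: ⌈1075/160⌉ = 7 storage lockers.
A packing using 8 storage lockers:
  locker 1: 150 = 150
  locker 2: 145 = 145
  locker 3: 135 = 135
  locker 4: 125 + 35 = 160
  locker 5: 100 + 60 = 160
  locker 6: 95 + 45 = 140
  locker 7: 80 + 75 = 155
  locker 8: 30 = 30
No arrangement into 7 storage lockers stays within capacity, so 8 is optimal.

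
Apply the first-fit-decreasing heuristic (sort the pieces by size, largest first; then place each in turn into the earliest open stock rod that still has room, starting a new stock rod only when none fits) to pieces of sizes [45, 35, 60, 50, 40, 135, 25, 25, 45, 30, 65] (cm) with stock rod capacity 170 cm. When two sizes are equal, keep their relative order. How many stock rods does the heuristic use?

Sorted descending: 135, 65, 60, 50, 45, 45, 40, 35, 30, 25, 25.
  135 → stock rod 1 (new)  [load 135/170]
  65 → stock rod 2 (new)  [load 65/170]
  60 → stock rod 2  [load 125/170]
  50 → stock rod 3 (new)  [load 50/170]
  45 → stock rod 2  [load 170/170]
  45 → stock rod 3  [load 95/170]
  40 → stock rod 3  [load 135/170]
  35 → stock rod 1  [load 170/170]
  30 → stock rod 3  [load 165/170]
  25 → stock rod 4 (new)  [load 25/170]
  25 → stock rod 4  [load 50/170]
4 stock rods opened.

4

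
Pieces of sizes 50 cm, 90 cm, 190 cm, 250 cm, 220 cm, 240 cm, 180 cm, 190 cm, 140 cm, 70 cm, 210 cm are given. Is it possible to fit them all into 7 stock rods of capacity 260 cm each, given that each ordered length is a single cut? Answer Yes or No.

Total = 1830 cm; ⌈1830/260⌉ = 8.
At least 8 stock rods are required, but only 7 are allowed.

No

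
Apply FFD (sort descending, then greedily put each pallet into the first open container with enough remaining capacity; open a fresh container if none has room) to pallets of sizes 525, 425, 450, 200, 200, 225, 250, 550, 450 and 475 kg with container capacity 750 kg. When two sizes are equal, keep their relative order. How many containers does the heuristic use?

Sorted descending: 550, 525, 475, 450, 450, 425, 250, 225, 200, 200.
  550 → container 1 (new)  [load 550/750]
  525 → container 2 (new)  [load 525/750]
  475 → container 3 (new)  [load 475/750]
  450 → container 4 (new)  [load 450/750]
  450 → container 5 (new)  [load 450/750]
  425 → container 6 (new)  [load 425/750]
  250 → container 3  [load 725/750]
  225 → container 2  [load 750/750]
  200 → container 1  [load 750/750]
  200 → container 4  [load 650/750]
6 containers opened.

6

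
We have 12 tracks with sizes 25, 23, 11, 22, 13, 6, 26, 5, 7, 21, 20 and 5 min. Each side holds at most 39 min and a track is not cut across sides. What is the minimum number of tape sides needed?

6

Total = 26 + 25 + 23 + 22 + 21 + 20 + 13 + 11 + 7 + 6 + 5 + 5 = 184 min.
Lower bound: ⌈184/39⌉ = 5 tape sides.
Also, 6 tracks each exceed 39/2 min, and no two of those can share a side, so at least 6 tape sides are needed.
A packing using 6 tape sides:
  side 1: 26 + 13 = 39
  side 2: 25 + 11 = 36
  side 3: 23 + 7 + 6 = 36
  side 4: 22 + 5 + 5 = 32
  side 5: 21 = 21
  side 6: 20 = 20
This matches the lower bound, so 6 is optimal.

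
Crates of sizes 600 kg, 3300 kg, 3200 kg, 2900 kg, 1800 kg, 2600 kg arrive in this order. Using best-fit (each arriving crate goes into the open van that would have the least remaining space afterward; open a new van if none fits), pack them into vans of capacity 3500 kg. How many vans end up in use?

5

  600 → van 1 (new)  [load 600/3500]
  3300 → van 2 (new)  [load 3300/3500]
  3200 → van 3 (new)  [load 3200/3500]
  2900 → van 1  [load 3500/3500]
  1800 → van 4 (new)  [load 1800/3500]
  2600 → van 5 (new)  [load 2600/3500]
5 vans opened.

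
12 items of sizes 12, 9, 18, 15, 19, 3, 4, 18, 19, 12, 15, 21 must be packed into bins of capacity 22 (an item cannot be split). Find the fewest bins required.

9

Total = 21 + 19 + 19 + 18 + 18 + 15 + 15 + 12 + 12 + 9 + 4 + 3 = 165.
Lower bound: ⌈165/22⌉ = 8 bins.
Also, 9 items each exceed 11, and no two of those can share a bin, so at least 9 bins are needed.
A packing using 9 bins:
  bin 1: 21 = 21
  bin 2: 19 + 3 = 22
  bin 3: 19 = 19
  bin 4: 18 + 4 = 22
  bin 5: 18 = 18
  bin 6: 15 = 15
  bin 7: 15 = 15
  bin 8: 12 + 9 = 21
  bin 9: 12 = 12
This matches the lower bound, so 9 is optimal.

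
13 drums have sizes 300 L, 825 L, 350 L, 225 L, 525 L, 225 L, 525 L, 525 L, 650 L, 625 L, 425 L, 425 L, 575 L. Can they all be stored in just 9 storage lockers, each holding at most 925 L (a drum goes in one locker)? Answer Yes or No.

Yes

A valid assignment using 8 storage lockers:
  locker 1: 825 = 825
  locker 2: 650 + 225 = 875
  locker 3: 625 + 300 = 925
  locker 4: 575 + 350 = 925
  locker 5: 525 + 225 = 750
  locker 6: 525 = 525
  locker 7: 525 = 525
  locker 8: 425 + 425 = 850
That uses only 8 ≤ 9, so 9 storage lockers are enough.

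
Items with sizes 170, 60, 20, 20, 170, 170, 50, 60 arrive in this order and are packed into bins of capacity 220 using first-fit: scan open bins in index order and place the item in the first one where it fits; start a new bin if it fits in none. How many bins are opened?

4

  170 → bin 1 (new)  [load 170/220]
  60 → bin 2 (new)  [load 60/220]
  20 → bin 1  [load 190/220]
  20 → bin 1  [load 210/220]
  170 → bin 3 (new)  [load 170/220]
  170 → bin 4 (new)  [load 170/220]
  50 → bin 2  [load 110/220]
  60 → bin 2  [load 170/220]
4 bins opened.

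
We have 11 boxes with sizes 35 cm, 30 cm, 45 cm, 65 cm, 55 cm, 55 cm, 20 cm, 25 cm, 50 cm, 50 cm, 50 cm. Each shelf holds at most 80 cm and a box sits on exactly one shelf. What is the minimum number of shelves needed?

7

Total = 65 + 55 + 55 + 50 + 50 + 50 + 45 + 35 + 30 + 25 + 20 = 480 cm.
Lower bound: ⌈480/80⌉ = 6 shelves.
Also, 7 boxes each exceed 40 cm, and no two of those can share a shelf, so at least 7 shelves are needed.
A packing using 7 shelves:
  shelf 1: 65 = 65
  shelf 2: 55 + 25 = 80
  shelf 3: 55 + 20 = 75
  shelf 4: 50 + 30 = 80
  shelf 5: 50 = 50
  shelf 6: 50 = 50
  shelf 7: 45 + 35 = 80
This matches the lower bound, so 7 is optimal.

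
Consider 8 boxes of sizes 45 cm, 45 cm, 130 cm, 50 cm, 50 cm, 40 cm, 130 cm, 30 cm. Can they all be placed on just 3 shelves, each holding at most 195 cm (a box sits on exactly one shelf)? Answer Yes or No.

A valid assignment using 3 shelves:
  shelf 1: 130 + 50 = 180
  shelf 2: 130 + 50 = 180
  shelf 3: 45 + 45 + 40 + 30 = 160
Every load is within 195 cm, so 3 shelves suffice.

Yes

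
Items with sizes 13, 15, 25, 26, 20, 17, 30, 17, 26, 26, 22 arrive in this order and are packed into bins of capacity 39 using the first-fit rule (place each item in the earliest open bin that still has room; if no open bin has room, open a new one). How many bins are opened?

  13 → bin 1 (new)  [load 13/39]
  15 → bin 1  [load 28/39]
  25 → bin 2 (new)  [load 25/39]
  26 → bin 3 (new)  [load 26/39]
  20 → bin 4 (new)  [load 20/39]
  17 → bin 4  [load 37/39]
  30 → bin 5 (new)  [load 30/39]
  17 → bin 6 (new)  [load 17/39]
  26 → bin 7 (new)  [load 26/39]
  26 → bin 8 (new)  [load 26/39]
  22 → bin 6  [load 39/39]
8 bins opened.

8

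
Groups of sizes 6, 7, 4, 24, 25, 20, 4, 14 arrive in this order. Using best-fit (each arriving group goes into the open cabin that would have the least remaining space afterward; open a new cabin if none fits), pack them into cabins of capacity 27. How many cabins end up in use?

  6 → cabin 1 (new)  [load 6/27]
  7 → cabin 1  [load 13/27]
  4 → cabin 1  [load 17/27]
  24 → cabin 2 (new)  [load 24/27]
  25 → cabin 3 (new)  [load 25/27]
  20 → cabin 4 (new)  [load 20/27]
  4 → cabin 4  [load 24/27]
  14 → cabin 5 (new)  [load 14/27]
5 cabins opened.

5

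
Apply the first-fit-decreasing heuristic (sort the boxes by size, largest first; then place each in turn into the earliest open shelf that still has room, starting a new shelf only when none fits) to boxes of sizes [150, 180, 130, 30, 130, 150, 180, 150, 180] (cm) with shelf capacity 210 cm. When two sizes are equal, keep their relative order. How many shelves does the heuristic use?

8

Sorted descending: 180, 180, 180, 150, 150, 150, 130, 130, 30.
  180 → shelf 1 (new)  [load 180/210]
  180 → shelf 2 (new)  [load 180/210]
  180 → shelf 3 (new)  [load 180/210]
  150 → shelf 4 (new)  [load 150/210]
  150 → shelf 5 (new)  [load 150/210]
  150 → shelf 6 (new)  [load 150/210]
  130 → shelf 7 (new)  [load 130/210]
  130 → shelf 8 (new)  [load 130/210]
  30 → shelf 1  [load 210/210]
8 shelves opened.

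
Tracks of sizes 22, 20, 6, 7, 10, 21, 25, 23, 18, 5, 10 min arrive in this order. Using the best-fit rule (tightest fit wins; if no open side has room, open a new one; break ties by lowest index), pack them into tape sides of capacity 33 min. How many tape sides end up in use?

  22 → side 1 (new)  [load 22/33]
  20 → side 2 (new)  [load 20/33]
  6 → side 1  [load 28/33]
  7 → side 2  [load 27/33]
  10 → side 3 (new)  [load 10/33]
  21 → side 3  [load 31/33]
  25 → side 4 (new)  [load 25/33]
  23 → side 5 (new)  [load 23/33]
  18 → side 6 (new)  [load 18/33]
  5 → side 1  [load 33/33]
  10 → side 5  [load 33/33]
6 tape sides opened.

6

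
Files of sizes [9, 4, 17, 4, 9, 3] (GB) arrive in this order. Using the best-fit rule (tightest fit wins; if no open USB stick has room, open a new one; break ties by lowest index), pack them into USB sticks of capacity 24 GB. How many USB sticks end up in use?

2

  9 → USB stick 1 (new)  [load 9/24]
  4 → USB stick 1  [load 13/24]
  17 → USB stick 2 (new)  [load 17/24]
  4 → USB stick 2  [load 21/24]
  9 → USB stick 1  [load 22/24]
  3 → USB stick 2  [load 24/24]
2 USB sticks opened.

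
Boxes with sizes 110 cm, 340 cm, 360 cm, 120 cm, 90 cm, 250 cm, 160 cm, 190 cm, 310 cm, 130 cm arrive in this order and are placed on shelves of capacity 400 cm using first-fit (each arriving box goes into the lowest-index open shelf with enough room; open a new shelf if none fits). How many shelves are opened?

6

  110 → shelf 1 (new)  [load 110/400]
  340 → shelf 2 (new)  [load 340/400]
  360 → shelf 3 (new)  [load 360/400]
  120 → shelf 1  [load 230/400]
  90 → shelf 1  [load 320/400]
  250 → shelf 4 (new)  [load 250/400]
  160 → shelf 5 (new)  [load 160/400]
  190 → shelf 5  [load 350/400]
  310 → shelf 6 (new)  [load 310/400]
  130 → shelf 4  [load 380/400]
6 shelves opened.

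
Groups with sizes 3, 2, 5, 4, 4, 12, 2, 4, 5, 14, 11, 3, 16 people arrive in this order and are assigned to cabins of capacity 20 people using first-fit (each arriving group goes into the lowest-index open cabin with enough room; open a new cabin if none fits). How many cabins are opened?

5

  3 → cabin 1 (new)  [load 3/20]
  2 → cabin 1  [load 5/20]
  5 → cabin 1  [load 10/20]
  4 → cabin 1  [load 14/20]
  4 → cabin 1  [load 18/20]
  12 → cabin 2 (new)  [load 12/20]
  2 → cabin 1  [load 20/20]
  4 → cabin 2  [load 16/20]
  5 → cabin 3 (new)  [load 5/20]
  14 → cabin 3  [load 19/20]
  11 → cabin 4 (new)  [load 11/20]
  3 → cabin 2  [load 19/20]
  16 → cabin 5 (new)  [load 16/20]
5 cabins opened.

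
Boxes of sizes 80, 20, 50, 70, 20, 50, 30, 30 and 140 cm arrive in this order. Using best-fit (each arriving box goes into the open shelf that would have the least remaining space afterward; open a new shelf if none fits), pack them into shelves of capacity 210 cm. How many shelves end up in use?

  80 → shelf 1 (new)  [load 80/210]
  20 → shelf 1  [load 100/210]
  50 → shelf 1  [load 150/210]
  70 → shelf 2 (new)  [load 70/210]
  20 → shelf 1  [load 170/210]
  50 → shelf 2  [load 120/210]
  30 → shelf 1  [load 200/210]
  30 → shelf 2  [load 150/210]
  140 → shelf 3 (new)  [load 140/210]
3 shelves opened.

3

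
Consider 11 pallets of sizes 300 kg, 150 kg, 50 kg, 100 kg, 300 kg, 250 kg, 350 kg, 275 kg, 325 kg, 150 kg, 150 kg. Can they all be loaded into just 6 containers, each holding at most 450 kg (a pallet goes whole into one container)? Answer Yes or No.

A valid assignment using 6 containers:
  container 1: 350 + 100 = 450
  container 2: 325 + 50 = 375
  container 3: 300 + 150 = 450
  container 4: 300 + 150 = 450
  container 5: 275 + 150 = 425
  container 6: 250 = 250
Every load is within 450 kg, so 6 containers suffice.

Yes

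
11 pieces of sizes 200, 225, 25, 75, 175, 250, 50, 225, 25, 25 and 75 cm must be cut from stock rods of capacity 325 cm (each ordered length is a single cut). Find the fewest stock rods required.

5

Total = 250 + 225 + 225 + 200 + 175 + 75 + 75 + 50 + 25 + 25 + 25 = 1350 cm.
Lower bound: ⌈1350/325⌉ = 5 stock rods.
A packing using 5 stock rods:
  stock rod 1: 250 + 75 = 325
  stock rod 2: 225 + 75 + 25 = 325
  stock rod 3: 225 + 50 + 25 + 25 = 325
  stock rod 4: 200 = 200
  stock rod 5: 175 = 175
This matches the lower bound, so 5 is optimal.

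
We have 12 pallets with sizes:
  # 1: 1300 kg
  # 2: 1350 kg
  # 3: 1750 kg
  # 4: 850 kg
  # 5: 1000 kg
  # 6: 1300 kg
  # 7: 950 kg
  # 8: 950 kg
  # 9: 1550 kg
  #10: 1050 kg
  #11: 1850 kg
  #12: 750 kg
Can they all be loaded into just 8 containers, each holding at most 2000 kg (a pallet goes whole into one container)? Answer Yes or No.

Total = 14650 kg; ⌈14650/2000⌉ = 8.
The bound of 8 does not rule out 8, but exhaustive search shows no assignment into 8 containers of capacity 2000 kg exists — the minimum is 9.

No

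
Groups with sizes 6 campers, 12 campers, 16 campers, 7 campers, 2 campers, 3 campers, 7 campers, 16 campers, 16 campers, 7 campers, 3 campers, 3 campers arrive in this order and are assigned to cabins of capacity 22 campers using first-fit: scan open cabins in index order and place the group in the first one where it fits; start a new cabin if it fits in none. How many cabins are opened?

  6 → cabin 1 (new)  [load 6/22]
  12 → cabin 1  [load 18/22]
  16 → cabin 2 (new)  [load 16/22]
  7 → cabin 3 (new)  [load 7/22]
  2 → cabin 1  [load 20/22]
  3 → cabin 2  [load 19/22]
  7 → cabin 3  [load 14/22]
  16 → cabin 4 (new)  [load 16/22]
  16 → cabin 5 (new)  [load 16/22]
  7 → cabin 3  [load 21/22]
  3 → cabin 2  [load 22/22]
  3 → cabin 4  [load 19/22]
5 cabins opened.

5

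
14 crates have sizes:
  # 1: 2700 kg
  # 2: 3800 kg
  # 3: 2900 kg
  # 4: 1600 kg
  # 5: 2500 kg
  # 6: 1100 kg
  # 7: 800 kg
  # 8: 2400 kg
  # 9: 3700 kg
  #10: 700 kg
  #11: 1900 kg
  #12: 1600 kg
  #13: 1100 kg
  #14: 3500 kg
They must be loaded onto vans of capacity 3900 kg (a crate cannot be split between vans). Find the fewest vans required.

9

Total = 3800 + 3700 + 3500 + 2900 + 2700 + 2500 + 2400 + 1900 + 1600 + 1600 + 1100 + 1100 + 800 + 700 = 30300 kg.
Lower bound: ⌈30300/3900⌉ = 8 vans.
A packing using 9 vans:
  van 1: 3800 = 3800
  van 2: 3700 = 3700
  van 3: 3500 = 3500
  van 4: 2900 + 800 = 3700
  van 5: 2700 + 1100 = 3800
  van 6: 2500 + 1100 = 3600
  van 7: 2400 + 700 = 3100
  van 8: 1900 + 1600 = 3500
  van 9: 1600 = 1600
No arrangement into 8 vans stays within capacity, so 9 is optimal.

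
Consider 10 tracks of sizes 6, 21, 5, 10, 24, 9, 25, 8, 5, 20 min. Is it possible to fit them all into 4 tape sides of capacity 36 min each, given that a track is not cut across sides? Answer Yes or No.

A valid assignment using 4 tape sides:
  side 1: 25 + 10 = 35
  side 2: 24 + 9 = 33
  side 3: 21 + 8 + 6 = 35
  side 4: 20 + 5 + 5 = 30
Every load is within 36 min, so 4 tape sides suffice.

Yes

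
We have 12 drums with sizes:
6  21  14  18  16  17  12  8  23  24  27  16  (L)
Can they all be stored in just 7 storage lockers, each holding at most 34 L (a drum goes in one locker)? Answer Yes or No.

Yes

A valid assignment using 7 storage lockers:
  locker 1: 27 + 6 = 33
  locker 2: 24 + 8 = 32
  locker 3: 23 = 23
  locker 4: 21 + 12 = 33
  locker 5: 18 + 16 = 34
  locker 6: 17 + 16 = 33
  locker 7: 14 = 14
Every load is within 34 L, so 7 storage lockers suffice.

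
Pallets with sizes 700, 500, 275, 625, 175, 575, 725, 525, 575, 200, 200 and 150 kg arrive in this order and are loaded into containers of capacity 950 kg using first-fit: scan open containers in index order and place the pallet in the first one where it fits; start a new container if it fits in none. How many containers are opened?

  700 → container 1 (new)  [load 700/950]
  500 → container 2 (new)  [load 500/950]
  275 → container 2  [load 775/950]
  625 → container 3 (new)  [load 625/950]
  175 → container 1  [load 875/950]
  575 → container 4 (new)  [load 575/950]
  725 → container 5 (new)  [load 725/950]
  525 → container 6 (new)  [load 525/950]
  575 → container 7 (new)  [load 575/950]
  200 → container 3  [load 825/950]
  200 → container 4  [load 775/950]
  150 → container 2  [load 925/950]
7 containers opened.

7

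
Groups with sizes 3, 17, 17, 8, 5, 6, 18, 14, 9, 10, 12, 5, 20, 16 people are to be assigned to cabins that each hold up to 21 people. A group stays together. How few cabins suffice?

Total = 20 + 18 + 17 + 17 + 16 + 14 + 12 + 10 + 9 + 8 + 6 + 5 + 5 + 3 = 160 people.
Lower bound: ⌈160/21⌉ = 8 cabins.
A packing using 9 cabins:
  cabin 1: 20 = 20
  cabin 2: 18 + 3 = 21
  cabin 3: 17 = 17
  cabin 4: 17 = 17
  cabin 5: 16 + 5 = 21
  cabin 6: 14 + 6 = 20
  cabin 7: 12 + 9 = 21
  cabin 8: 10 + 8 = 18
  cabin 9: 5 = 5
No arrangement into 8 cabins stays within capacity, so 9 is optimal.

9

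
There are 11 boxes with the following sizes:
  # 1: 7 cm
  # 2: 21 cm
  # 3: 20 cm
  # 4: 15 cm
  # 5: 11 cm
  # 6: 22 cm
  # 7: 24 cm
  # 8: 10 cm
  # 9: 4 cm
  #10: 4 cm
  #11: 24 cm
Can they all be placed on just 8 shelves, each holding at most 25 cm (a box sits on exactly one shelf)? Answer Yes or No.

A valid assignment using 7 shelves:
  shelf 1: 24 = 24
  shelf 2: 24 = 24
  shelf 3: 22 = 22
  shelf 4: 21 + 4 = 25
  shelf 5: 20 + 4 = 24
  shelf 6: 15 + 10 = 25
  shelf 7: 11 + 7 = 18
That uses only 7 ≤ 8, so 8 shelves are enough.

Yes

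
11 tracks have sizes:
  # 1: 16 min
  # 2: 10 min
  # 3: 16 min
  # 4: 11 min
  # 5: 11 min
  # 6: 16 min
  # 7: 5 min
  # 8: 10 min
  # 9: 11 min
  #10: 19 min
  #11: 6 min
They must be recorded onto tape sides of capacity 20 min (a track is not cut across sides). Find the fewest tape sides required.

8

Total = 19 + 16 + 16 + 16 + 11 + 11 + 11 + 10 + 10 + 6 + 5 = 131 min.
Lower bound: ⌈131/20⌉ = 7 tape sides.
A packing using 8 tape sides:
  side 1: 19 = 19
  side 2: 16 = 16
  side 3: 16 = 16
  side 4: 16 = 16
  side 5: 11 + 6 = 17
  side 6: 11 + 5 = 16
  side 7: 11 = 11
  side 8: 10 + 10 = 20
No arrangement into 7 tape sides stays within capacity, so 8 is optimal.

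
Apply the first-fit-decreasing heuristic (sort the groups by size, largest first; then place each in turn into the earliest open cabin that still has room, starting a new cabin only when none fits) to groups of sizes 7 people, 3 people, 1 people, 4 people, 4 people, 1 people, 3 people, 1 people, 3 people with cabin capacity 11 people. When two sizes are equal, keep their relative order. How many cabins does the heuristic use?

3

Sorted descending: 7, 4, 4, 3, 3, 3, 1, 1, 1.
  7 → cabin 1 (new)  [load 7/11]
  4 → cabin 1  [load 11/11]
  4 → cabin 2 (new)  [load 4/11]
  3 → cabin 2  [load 7/11]
  3 → cabin 2  [load 10/11]
  3 → cabin 3 (new)  [load 3/11]
  1 → cabin 2  [load 11/11]
  1 → cabin 3  [load 4/11]
  1 → cabin 3  [load 5/11]
3 cabins opened.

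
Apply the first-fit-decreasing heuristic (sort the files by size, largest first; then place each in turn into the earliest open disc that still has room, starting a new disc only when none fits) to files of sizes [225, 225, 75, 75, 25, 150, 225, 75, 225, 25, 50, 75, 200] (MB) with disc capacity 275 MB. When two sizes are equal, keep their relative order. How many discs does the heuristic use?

Sorted descending: 225, 225, 225, 225, 200, 150, 75, 75, 75, 75, 50, 25, 25.
  225 → disc 1 (new)  [load 225/275]
  225 → disc 2 (new)  [load 225/275]
  225 → disc 3 (new)  [load 225/275]
  225 → disc 4 (new)  [load 225/275]
  200 → disc 5 (new)  [load 200/275]
  150 → disc 6 (new)  [load 150/275]
  75 → disc 5  [load 275/275]
  75 → disc 6  [load 225/275]
  75 → disc 7 (new)  [load 75/275]
  75 → disc 7  [load 150/275]
  50 → disc 1  [load 275/275]
  25 → disc 2  [load 250/275]
  25 → disc 2  [load 275/275]
7 discs opened.

7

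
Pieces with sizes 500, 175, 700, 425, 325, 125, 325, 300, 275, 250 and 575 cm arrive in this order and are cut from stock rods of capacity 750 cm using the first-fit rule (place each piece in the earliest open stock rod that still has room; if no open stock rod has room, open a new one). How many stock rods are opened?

6

  500 → stock rod 1 (new)  [load 500/750]
  175 → stock rod 1  [load 675/750]
  700 → stock rod 2 (new)  [load 700/750]
  425 → stock rod 3 (new)  [load 425/750]
  325 → stock rod 3  [load 750/750]
  125 → stock rod 4 (new)  [load 125/750]
  325 → stock rod 4  [load 450/750]
  300 → stock rod 4  [load 750/750]
  275 → stock rod 5 (new)  [load 275/750]
  250 → stock rod 5  [load 525/750]
  575 → stock rod 6 (new)  [load 575/750]
6 stock rods opened.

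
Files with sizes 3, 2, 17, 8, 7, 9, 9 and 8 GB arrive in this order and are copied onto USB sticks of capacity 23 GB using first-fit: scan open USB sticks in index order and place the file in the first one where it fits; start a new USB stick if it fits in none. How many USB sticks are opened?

3

  3 → USB stick 1 (new)  [load 3/23]
  2 → USB stick 1  [load 5/23]
  17 → USB stick 1  [load 22/23]
  8 → USB stick 2 (new)  [load 8/23]
  7 → USB stick 2  [load 15/23]
  9 → USB stick 3 (new)  [load 9/23]
  9 → USB stick 3  [load 18/23]
  8 → USB stick 2  [load 23/23]
3 USB sticks opened.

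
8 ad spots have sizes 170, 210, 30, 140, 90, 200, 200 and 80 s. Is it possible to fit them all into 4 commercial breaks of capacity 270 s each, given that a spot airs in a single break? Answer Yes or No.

Total = 1120 s; ⌈1120/270⌉ = 5.
At least 5 commercial breaks are required, but only 4 are allowed.

No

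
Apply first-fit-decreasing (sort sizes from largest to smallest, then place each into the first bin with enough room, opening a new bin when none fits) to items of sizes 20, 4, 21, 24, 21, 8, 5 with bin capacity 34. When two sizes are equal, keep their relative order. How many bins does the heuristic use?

4

Sorted descending: 24, 21, 21, 20, 8, 5, 4.
  24 → bin 1 (new)  [load 24/34]
  21 → bin 2 (new)  [load 21/34]
  21 → bin 3 (new)  [load 21/34]
  20 → bin 4 (new)  [load 20/34]
  8 → bin 1  [load 32/34]
  5 → bin 2  [load 26/34]
  4 → bin 2  [load 30/34]
4 bins opened.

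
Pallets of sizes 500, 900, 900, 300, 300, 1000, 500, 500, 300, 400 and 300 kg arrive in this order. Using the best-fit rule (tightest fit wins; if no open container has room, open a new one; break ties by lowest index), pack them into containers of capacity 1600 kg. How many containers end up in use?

4

  500 → container 1 (new)  [load 500/1600]
  900 → container 1  [load 1400/1600]
  900 → container 2 (new)  [load 900/1600]
  300 → container 2  [load 1200/1600]
  300 → container 2  [load 1500/1600]
  1000 → container 3 (new)  [load 1000/1600]
  500 → container 3  [load 1500/1600]
  500 → container 4 (new)  [load 500/1600]
  300 → container 4  [load 800/1600]
  400 → container 4  [load 1200/1600]
  300 → container 4  [load 1500/1600]
4 containers opened.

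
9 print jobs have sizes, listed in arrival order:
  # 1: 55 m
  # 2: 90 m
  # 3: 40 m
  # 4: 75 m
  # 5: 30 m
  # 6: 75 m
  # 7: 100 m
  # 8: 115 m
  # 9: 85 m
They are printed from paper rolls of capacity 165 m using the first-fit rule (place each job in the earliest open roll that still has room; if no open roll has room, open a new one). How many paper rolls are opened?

  55 → roll 1 (new)  [load 55/165]
  90 → roll 1  [load 145/165]
  40 → roll 2 (new)  [load 40/165]
  75 → roll 2  [load 115/165]
  30 → roll 2  [load 145/165]
  75 → roll 3 (new)  [load 75/165]
  100 → roll 4 (new)  [load 100/165]
  115 → roll 5 (new)  [load 115/165]
  85 → roll 3  [load 160/165]
5 paper rolls opened.

5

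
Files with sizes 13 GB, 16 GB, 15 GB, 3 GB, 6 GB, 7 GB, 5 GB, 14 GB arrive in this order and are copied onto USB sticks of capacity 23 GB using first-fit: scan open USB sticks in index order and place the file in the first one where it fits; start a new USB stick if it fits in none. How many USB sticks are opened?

  13 → USB stick 1 (new)  [load 13/23]
  16 → USB stick 2 (new)  [load 16/23]
  15 → USB stick 3 (new)  [load 15/23]
  3 → USB stick 1  [load 16/23]
  6 → USB stick 1  [load 22/23]
  7 → USB stick 2  [load 23/23]
  5 → USB stick 3  [load 20/23]
  14 → USB stick 4 (new)  [load 14/23]
4 USB sticks opened.

4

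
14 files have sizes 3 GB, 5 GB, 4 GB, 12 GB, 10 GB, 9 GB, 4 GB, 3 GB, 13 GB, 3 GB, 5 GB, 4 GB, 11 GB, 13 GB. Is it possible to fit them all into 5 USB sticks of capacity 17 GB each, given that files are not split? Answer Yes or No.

No

Total = 99 GB; ⌈99/17⌉ = 6.
At least 6 USB sticks are required, but only 5 are allowed.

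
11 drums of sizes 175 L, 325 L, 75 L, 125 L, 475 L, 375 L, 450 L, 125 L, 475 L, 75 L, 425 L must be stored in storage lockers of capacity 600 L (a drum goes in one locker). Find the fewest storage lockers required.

6

Total = 475 + 475 + 450 + 425 + 375 + 325 + 175 + 125 + 125 + 75 + 75 = 3100 L.
Lower bound: ⌈3100/600⌉ = 6 storage lockers.
A packing using 6 storage lockers:
  locker 1: 475 + 125 = 600
  locker 2: 475 + 125 = 600
  locker 3: 450 + 75 + 75 = 600
  locker 4: 425 + 175 = 600
  locker 5: 375 = 375
  locker 6: 325 = 325
This matches the lower bound, so 6 is optimal.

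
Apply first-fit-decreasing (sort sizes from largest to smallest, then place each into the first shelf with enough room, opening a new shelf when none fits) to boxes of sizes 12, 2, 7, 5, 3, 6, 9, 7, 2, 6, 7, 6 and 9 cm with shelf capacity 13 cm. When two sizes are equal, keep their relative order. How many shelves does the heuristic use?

7

Sorted descending: 12, 9, 9, 7, 7, 7, 6, 6, 6, 5, 3, 2, 2.
  12 → shelf 1 (new)  [load 12/13]
  9 → shelf 2 (new)  [load 9/13]
  9 → shelf 3 (new)  [load 9/13]
  7 → shelf 4 (new)  [load 7/13]
  7 → shelf 5 (new)  [load 7/13]
  7 → shelf 6 (new)  [load 7/13]
  6 → shelf 4  [load 13/13]
  6 → shelf 5  [load 13/13]
  6 → shelf 6  [load 13/13]
  5 → shelf 7 (new)  [load 5/13]
  3 → shelf 2  [load 12/13]
  2 → shelf 3  [load 11/13]
  2 → shelf 3  [load 13/13]
7 shelves opened.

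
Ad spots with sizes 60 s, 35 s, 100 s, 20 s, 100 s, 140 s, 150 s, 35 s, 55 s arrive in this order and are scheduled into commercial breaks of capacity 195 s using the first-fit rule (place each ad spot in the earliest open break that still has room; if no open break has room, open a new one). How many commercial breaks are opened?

  60 → break 1 (new)  [load 60/195]
  35 → break 1  [load 95/195]
  100 → break 1  [load 195/195]
  20 → break 2 (new)  [load 20/195]
  100 → break 2  [load 120/195]
  140 → break 3 (new)  [load 140/195]
  150 → break 4 (new)  [load 150/195]
  35 → break 2  [load 155/195]
  55 → break 3  [load 195/195]
4 commercial breaks opened.

4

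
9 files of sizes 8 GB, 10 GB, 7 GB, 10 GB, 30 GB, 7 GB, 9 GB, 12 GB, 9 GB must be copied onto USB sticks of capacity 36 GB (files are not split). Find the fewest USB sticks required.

Total = 30 + 12 + 10 + 10 + 9 + 9 + 8 + 7 + 7 = 102 GB.
Lower bound: ⌈102/36⌉ = 3 USB sticks.
A packing using 3 USB sticks:
  USB stick 1: 30 = 30
  USB stick 2: 12 + 10 + 7 + 7 = 36
  USB stick 3: 10 + 9 + 9 + 8 = 36
This matches the lower bound, so 3 is optimal.

3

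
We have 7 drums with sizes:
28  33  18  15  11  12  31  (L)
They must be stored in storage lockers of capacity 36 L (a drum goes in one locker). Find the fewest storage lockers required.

Total = 33 + 31 + 28 + 18 + 15 + 12 + 11 = 148 L.
Lower bound: ⌈148/36⌉ = 5 storage lockers.
A packing using 5 storage lockers:
  locker 1: 33 = 33
  locker 2: 31 = 31
  locker 3: 28 = 28
  locker 4: 18 + 15 = 33
  locker 5: 12 + 11 = 23
This matches the lower bound, so 5 is optimal.

5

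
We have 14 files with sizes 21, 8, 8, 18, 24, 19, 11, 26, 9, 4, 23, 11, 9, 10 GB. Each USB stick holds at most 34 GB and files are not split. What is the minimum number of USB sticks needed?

7

Total = 26 + 24 + 23 + 21 + 19 + 18 + 11 + 11 + 10 + 9 + 9 + 8 + 8 + 4 = 201 GB.
Lower bound: ⌈201/34⌉ = 6 USB sticks.
A packing using 7 USB sticks:
  USB stick 1: 26 + 8 = 34
  USB stick 2: 24 + 10 = 34
  USB stick 3: 23 + 11 = 34
  USB stick 4: 21 + 11 = 32
  USB stick 5: 19 + 9 + 4 = 32
  USB stick 6: 18 + 9 = 27
  USB stick 7: 8 = 8
No arrangement into 6 USB sticks stays within capacity, so 7 is optimal.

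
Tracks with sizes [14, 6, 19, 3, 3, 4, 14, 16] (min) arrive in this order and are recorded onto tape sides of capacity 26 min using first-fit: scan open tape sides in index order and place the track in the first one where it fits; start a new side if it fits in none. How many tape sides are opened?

  14 → side 1 (new)  [load 14/26]
  6 → side 1  [load 20/26]
  19 → side 2 (new)  [load 19/26]
  3 → side 1  [load 23/26]
  3 → side 1  [load 26/26]
  4 → side 2  [load 23/26]
  14 → side 3 (new)  [load 14/26]
  16 → side 4 (new)  [load 16/26]
4 tape sides opened.

4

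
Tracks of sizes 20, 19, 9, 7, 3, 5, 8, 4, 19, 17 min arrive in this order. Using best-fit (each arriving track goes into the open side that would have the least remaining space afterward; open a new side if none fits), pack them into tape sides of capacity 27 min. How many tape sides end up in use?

  20 → side 1 (new)  [load 20/27]
  19 → side 2 (new)  [load 19/27]
  9 → side 3 (new)  [load 9/27]
  7 → side 1  [load 27/27]
  3 → side 2  [load 22/27]
  5 → side 2  [load 27/27]
  8 → side 3  [load 17/27]
  4 → side 3  [load 21/27]
  19 → side 4 (new)  [load 19/27]
  17 → side 5 (new)  [load 17/27]
5 tape sides opened.

5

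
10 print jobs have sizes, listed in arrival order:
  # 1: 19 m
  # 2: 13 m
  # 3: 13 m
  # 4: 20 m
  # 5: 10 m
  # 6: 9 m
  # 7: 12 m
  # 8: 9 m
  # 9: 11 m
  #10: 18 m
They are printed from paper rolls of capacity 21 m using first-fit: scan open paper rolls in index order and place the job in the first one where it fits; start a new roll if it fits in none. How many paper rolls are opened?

  19 → roll 1 (new)  [load 19/21]
  13 → roll 2 (new)  [load 13/21]
  13 → roll 3 (new)  [load 13/21]
  20 → roll 4 (new)  [load 20/21]
  10 → roll 5 (new)  [load 10/21]
  9 → roll 5  [load 19/21]
  12 → roll 6 (new)  [load 12/21]
  9 → roll 6  [load 21/21]
  11 → roll 7 (new)  [load 11/21]
  18 → roll 8 (new)  [load 18/21]
8 paper rolls opened.

8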